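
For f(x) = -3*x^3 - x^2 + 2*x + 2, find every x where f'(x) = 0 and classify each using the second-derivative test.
f'(x) = -9*x^2 - 2*x + 2

Solve f'(x) = 0:
  9*x^2 + 2*x - 2 = 0 has no rational roots; quadratic formula: x = (-2 ± √76)/18.
  ⇒ x = -sqrt(19)/9 - 1/9 ≈ -0.5954, -1/9 + sqrt(19)/9 ≈ 0.3732

f''(x) = -18*x - 2
Second-derivative test at each critical point:
  f''(-0.5954) = 8.7178 > 0 → local minimum
  f''(0.3732) = -8.7178 < 0 → local maximum

Critical points: x = -sqrt(19)/9 - 1/9 ≈ -0.5954 (local minimum); x = -1/9 + sqrt(19)/9 ≈ 0.3732 (local maximum)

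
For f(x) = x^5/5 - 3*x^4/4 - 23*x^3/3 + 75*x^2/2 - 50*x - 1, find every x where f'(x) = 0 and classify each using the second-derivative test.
f'(x) = x^4 - 3*x^3 - 23*x^2 + 75*x - 50

Solve f'(x) = 0:
  Factor: x^4 - 3*x^3 - 23*x^2 + 75*x - 50 = (x - 5)*(x - 2)*(x - 1)*(x + 5) = 0.
  ⇒ x = -5, 1, 2, 5

f''(x) = 4*x^3 - 9*x^2 - 46*x + 75
Second-derivative test at each critical point:
  f''(-5) = -420 < 0 → local maximum
  f''(1) = 24 > 0 → local minimum
  f''(2) = -21 < 0 → local maximum
  f''(5) = 120 > 0 → local minimum

Critical points: x = -5 (local maximum); x = 1 (local minimum); x = 2 (local maximum); x = 5 (local minimum)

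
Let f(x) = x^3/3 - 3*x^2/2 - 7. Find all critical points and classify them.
f'(x) = x*(x - 3)

Solve f'(x) = 0:
  Factor: x^2 - 3*x = x*(x - 3) = 0.
  ⇒ x = 0, 3

f''(x) = 2*x - 3
Second-derivative test at each critical point:
  f''(0) = -3 < 0 → local maximum
  f''(3) = 3 > 0 → local minimum

Critical points: x = 0 (local maximum); x = 3 (local minimum)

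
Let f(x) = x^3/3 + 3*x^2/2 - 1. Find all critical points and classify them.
f'(x) = x*(x + 3)

Solve f'(x) = 0:
  Factor: x^2 + 3*x = x*(x + 3) = 0.
  ⇒ x = -3, 0

f''(x) = 2*x + 3
Second-derivative test at each critical point:
  f''(-3) = -3 < 0 → local maximum
  f''(0) = 3 > 0 → local minimum

Critical points: x = -3 (local maximum); x = 0 (local minimum)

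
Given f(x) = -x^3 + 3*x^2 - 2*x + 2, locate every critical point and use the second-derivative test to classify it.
f'(x) = -3*x^2 + 6*x - 2

Solve f'(x) = 0:
  3*x^2 - 6*x + 2 = 0 has no rational roots; quadratic formula: x = (6 ± √12)/6.
  ⇒ x = 1 - sqrt(3)/3 ≈ 0.4226, sqrt(3)/3 + 1 ≈ 1.5774

f''(x) = 6 - 6*x
Second-derivative test at each critical point:
  f''(0.4226) = 3.4641 > 0 → local minimum
  f''(1.5774) = -3.4641 < 0 → local maximum

Critical points: x = 1 - sqrt(3)/3 ≈ 0.4226 (local minimum); x = sqrt(3)/3 + 1 ≈ 1.5774 (local maximum)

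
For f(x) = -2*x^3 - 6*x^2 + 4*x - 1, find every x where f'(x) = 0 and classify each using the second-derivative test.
f'(x) = -6*x^2 - 12*x + 4

Solve f'(x) = 0:
  Factor: -6*x^2 - 12*x + 4 = -2*(3*x^2 + 6*x - 2); 3*x^2 + 6*x - 2 = 0 has no rational roots; quadratic formula: x = (-6 ± √60)/6.
  ⇒ x = -sqrt(15)/3 - 1 ≈ -2.2910, -1 + sqrt(15)/3 ≈ 0.2910

f''(x) = -12*x - 12
Second-derivative test at each critical point:
  f''(-2.2910) = 15.4919 > 0 → local minimum
  f''(0.2910) = -15.4919 < 0 → local maximum

Critical points: x = -sqrt(15)/3 - 1 ≈ -2.2910 (local minimum); x = -1 + sqrt(15)/3 ≈ 0.2910 (local maximum)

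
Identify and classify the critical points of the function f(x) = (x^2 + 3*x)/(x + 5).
f'(x) = (x^2 + 10*x + 15)/(x^2 + 10*x + 25)

Solve f'(x) = 0:
  f'(x) = (x^2 + 10*x + 15)/(x + 5)^2; the denominator is positive wherever f is defined, so f'(x) = 0 ⇔ x^2 + 10*x + 15 = 0.
  x^2 + 10*x + 15 = 0 has no rational roots; quadratic formula: x = (-10 ± √40)/2.
  ⇒ x = -5 - sqrt(10) ≈ -8.1623, -5 + sqrt(10) ≈ -1.8377

f''(x) = 20/(x^3 + 15*x^2 + 75*x + 125)
Second-derivative test at each critical point:
  f''(-8.1623) = -0.6325 < 0 → local maximum
  f''(-1.8377) = 0.6325 > 0 → local minimum

Critical points: x = -5 - sqrt(10) ≈ -8.1623 (local maximum); x = -5 + sqrt(10) ≈ -1.8377 (local minimum)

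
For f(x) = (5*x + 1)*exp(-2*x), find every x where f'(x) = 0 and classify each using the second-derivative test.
f'(x) = (3 - 10*x)*exp(-2*x)

Solve f'(x) = 0:
  f'(x) = (3 - 10*x)·exp(-2*x) and exp(-2*x) > 0 for every x, so f'(x) = 0 ⇔ 3 - 10*x = 0.
  3 - 10*x = 0.
  ⇒ x = 3/10

f''(x) = 4*(5*x - 4)*exp(-2*x)
Second-derivative test at each critical point:
  f''(3/10) = -5.4881 < 0 → local maximum

Critical points: x = 3/10 (local maximum)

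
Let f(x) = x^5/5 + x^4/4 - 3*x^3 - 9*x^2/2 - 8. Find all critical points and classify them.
f'(x) = x*(x^3 + x^2 - 9*x - 9)

Solve f'(x) = 0:
  Factor: x^4 + x^3 - 9*x^2 - 9*x = x*(x - 3)*(x + 1)*(x + 3) = 0.
  ⇒ x = -3, -1, 0, 3

f''(x) = 4*x^3 + 3*x^2 - 18*x - 9
Second-derivative test at each critical point:
  f''(-3) = -36 < 0 → local maximum
  f''(-1) = 8 > 0 → local minimum
  f''(0) = -9 < 0 → local maximum
  f''(3) = 72 > 0 → local minimum

Critical points: x = -3 (local maximum); x = -1 (local minimum); x = 0 (local maximum); x = 3 (local minimum)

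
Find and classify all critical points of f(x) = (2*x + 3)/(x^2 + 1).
f'(x) = 2*(-x^2 - 3*x + 1)/(x^4 + 2*x^2 + 1)

Solve f'(x) = 0:
  f'(x) = -2*(x^2 + 3*x - 1)/(x^2 + 1)^2; the denominator is positive wherever f is defined, so f'(x) = 0 ⇔ -2*x^2 - 6*x + 2 = 0.
  Factor: -2*x^2 - 6*x + 2 = -2*(x^2 + 3*x - 1); x^2 + 3*x - 1 = 0 has no rational roots; quadratic formula: x = (-3 ± √13)/2.
  ⇒ x = -sqrt(13)/2 - 3/2 ≈ -3.3028, -3/2 + sqrt(13)/2 ≈ 0.3028

f''(x) = 2*(4*x^2*(2*x + 3) - 3*(2*x + 1)*(x^2 + 1))/(x^2 + 1)^3
Second-derivative test at each critical point:
  f''(-3.3028) = 0.0509 > 0 → local minimum
  f''(0.3028) = -6.0509 < 0 → local maximum

Critical points: x = -sqrt(13)/2 - 3/2 ≈ -3.3028 (local minimum); x = -3/2 + sqrt(13)/2 ≈ 0.3028 (local maximum)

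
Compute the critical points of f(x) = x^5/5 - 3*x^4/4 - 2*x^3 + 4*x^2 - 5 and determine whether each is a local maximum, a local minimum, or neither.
f'(x) = x*(x^3 - 3*x^2 - 6*x + 8)

Solve f'(x) = 0:
  Factor: x^4 - 3*x^3 - 6*x^2 + 8*x = x*(x - 4)*(x - 1)*(x + 2) = 0.
  ⇒ x = -2, 0, 1, 4

f''(x) = 4*x^3 - 9*x^2 - 12*x + 8
Second-derivative test at each critical point:
  f''(-2) = -36 < 0 → local maximum
  f''(0) = 8 > 0 → local minimum
  f''(1) = -9 < 0 → local maximum
  f''(4) = 72 > 0 → local minimum

Critical points: x = -2 (local maximum); x = 0 (local minimum); x = 1 (local maximum); x = 4 (local minimum)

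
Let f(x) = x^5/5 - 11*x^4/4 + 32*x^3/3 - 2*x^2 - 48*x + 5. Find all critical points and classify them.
f'(x) = x^4 - 11*x^3 + 32*x^2 - 4*x - 48

Solve f'(x) = 0:
  Factor: x^4 - 11*x^3 + 32*x^2 - 4*x - 48 = (x - 6)*(x - 4)*(x - 2)*(x + 1) = 0.
  ⇒ x = -1, 2, 4, 6

f''(x) = 4*x^3 - 33*x^2 + 64*x - 4
Second-derivative test at each critical point:
  f''(-1) = -105 < 0 → local maximum
  f''(2) = 24 > 0 → local minimum
  f''(4) = -20 < 0 → local maximum
  f''(6) = 56 > 0 → local minimum

Critical points: x = -1 (local maximum); x = 2 (local minimum); x = 4 (local maximum); x = 6 (local minimum)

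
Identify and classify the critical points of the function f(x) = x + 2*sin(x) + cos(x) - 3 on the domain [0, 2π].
f'(x) = -sin(x) + 2*cos(x) + 1

Solve f'(x) = 0 on [0, 2π]:
  f'(x) = 0 ⇔ -sin(x) + 2*cos(x) = -1. Write the left side as R·cos(x + φ) with R = √(2² + 1²) = sqrt(5), cos φ = 2*sqrt(5)/5, sin φ = sqrt(5)/5; then cos(x + φ) = -sqrt(5)/5. Solve for x and keep the solutions lying in [0, 2π].
  ⇒ x = pi/2 ≈ 1.5708, atan(3/4) + pi ≈ 3.7851

f''(x) = -2*sin(x) - cos(x)
Second-derivative test at each critical point:
  f''(1.5708) = -2 < 0 → local maximum
  f''(3.7851) = 2 > 0 → local minimum

Critical points: x = pi/2 ≈ 1.5708 (local maximum); x = atan(3/4) + pi ≈ 3.7851 (local minimum)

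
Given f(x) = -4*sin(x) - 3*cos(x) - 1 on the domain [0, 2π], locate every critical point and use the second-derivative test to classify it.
f'(x) = 3*sin(x) - 4*cos(x)

Solve f'(x) = 0 on [0, 2π]:
  f'(x) = 0 ⇔ -4*cos(x) = -3*sin(x) ⇔ tan(x) = 4/3, i.e. x = arctan(4/3) + nπ; keep the solutions lying in [0, 2π].
  ⇒ x = atan(4/3) ≈ 0.9273, atan(4/3) + pi ≈ 4.0689

f''(x) = 4*sin(x) + 3*cos(x)
Second-derivative test at each critical point:
  f''(0.9273) = 5 > 0 → local minimum
  f''(4.0689) = -5 < 0 → local maximum

Critical points: x = atan(4/3) ≈ 0.9273 (local minimum); x = atan(4/3) + pi ≈ 4.0689 (local maximum)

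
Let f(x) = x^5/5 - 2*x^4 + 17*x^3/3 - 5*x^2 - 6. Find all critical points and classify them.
f'(x) = x*(x^3 - 8*x^2 + 17*x - 10)

Solve f'(x) = 0:
  Factor: x^4 - 8*x^3 + 17*x^2 - 10*x = x*(x - 5)*(x - 2)*(x - 1) = 0.
  ⇒ x = 0, 1, 2, 5

f''(x) = 4*x^3 - 24*x^2 + 34*x - 10
Second-derivative test at each critical point:
  f''(0) = -10 < 0 → local maximum
  f''(1) = 4 > 0 → local minimum
  f''(2) = -6 < 0 → local maximum
  f''(5) = 60 > 0 → local minimum

Critical points: x = 0 (local maximum); x = 1 (local minimum); x = 2 (local maximum); x = 5 (local minimum)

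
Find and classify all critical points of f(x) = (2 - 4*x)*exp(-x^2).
f'(x) = 4*(x*(2*x - 1) - 1)*exp(-x^2)

Solve f'(x) = 0:
  f'(x) = (8*x^2 - 4*x - 4)·exp(-x^2) and exp(-x^2) > 0 for every x, so f'(x) = 0 ⇔ 8*x^2 - 4*x - 4 = 0.
  Factor: 8*x^2 - 4*x - 4 = 4*(x - 1)*(2*x + 1) = 0.
  ⇒ x = -1/2, 1

f''(x) = 4*(2*x^2*(1 - 2*x) + 6*x - 1)*exp(-x^2)
Second-derivative test at each critical point:
  f''(-1/2) = -9.3456 < 0 → local maximum
  f''(1) = 4.4146 > 0 → local minimum

Critical points: x = -1/2 (local maximum); x = 1 (local minimum)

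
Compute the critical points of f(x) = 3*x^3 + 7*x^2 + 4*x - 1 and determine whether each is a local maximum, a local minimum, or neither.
f'(x) = 9*x^2 + 14*x + 4

Solve f'(x) = 0:
  9*x^2 + 14*x + 4 = 0 has no rational roots; quadratic formula: x = (-14 ± √52)/18.
  ⇒ x = -7/9 - sqrt(13)/9 ≈ -1.1784, -7/9 + sqrt(13)/9 ≈ -0.3772

f''(x) = 18*x + 14
Second-derivative test at each critical point:
  f''(-1.1784) = -7.2111 < 0 → local maximum
  f''(-0.3772) = 7.2111 > 0 → local minimum

Critical points: x = -7/9 - sqrt(13)/9 ≈ -1.1784 (local maximum); x = -7/9 + sqrt(13)/9 ≈ -0.3772 (local minimum)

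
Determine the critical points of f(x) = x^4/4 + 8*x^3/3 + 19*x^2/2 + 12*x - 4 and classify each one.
f'(x) = x^3 + 8*x^2 + 19*x + 12

Solve f'(x) = 0:
  Factor: x^3 + 8*x^2 + 19*x + 12 = (x + 1)*(x + 3)*(x + 4) = 0.
  ⇒ x = -4, -3, -1

f''(x) = 3*x^2 + 16*x + 19
Second-derivative test at each critical point:
  f''(-4) = 3 > 0 → local minimum
  f''(-3) = -2 < 0 → local maximum
  f''(-1) = 6 > 0 → local minimum

Critical points: x = -4 (local minimum); x = -3 (local maximum); x = -1 (local minimum)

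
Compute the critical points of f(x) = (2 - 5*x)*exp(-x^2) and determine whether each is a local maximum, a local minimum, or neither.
f'(x) = (2*x*(5*x - 2) - 5)*exp(-x^2)

Solve f'(x) = 0:
  f'(x) = (10*x^2 - 4*x - 5)·exp(-x^2) and exp(-x^2) > 0 for every x, so f'(x) = 0 ⇔ 10*x^2 - 4*x - 5 = 0.
  10*x^2 - 4*x - 5 = 0 has no rational roots; quadratic formula: x = (4 ± √216)/20.
  ⇒ x = 1/5 - 3*sqrt(6)/10 ≈ -0.5348, 1/5 + 3*sqrt(6)/10 ≈ 0.9348

f''(x) = 2*(2*x^2*(2 - 5*x) + 15*x - 2)*exp(-x^2)
Second-derivative test at each critical point:
  f''(-0.5348) = -11.0406 < 0 → local maximum
  f''(0.9348) = 6.1331 > 0 → local minimum

Critical points: x = 1/5 - 3*sqrt(6)/10 ≈ -0.5348 (local maximum); x = 1/5 + 3*sqrt(6)/10 ≈ 0.9348 (local minimum)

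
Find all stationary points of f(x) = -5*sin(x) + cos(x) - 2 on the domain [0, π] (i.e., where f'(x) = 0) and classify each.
f'(x) = -sin(x) - 5*cos(x)

Solve f'(x) = 0 on [0, π]:
  f'(x) = 0 ⇔ -5*cos(x) = sin(x) ⇔ tan(x) = -5, i.e. x = arctan(-5) + nπ; keep the solutions lying in [0, π].
  ⇒ x = pi - atan(5) ≈ 1.7682

f''(x) = 5*sin(x) - cos(x)
Second-derivative test at each critical point:
  f''(1.7682) = 5.0990 > 0 → local minimum

Critical points: x = pi - atan(5) ≈ 1.7682 (local minimum)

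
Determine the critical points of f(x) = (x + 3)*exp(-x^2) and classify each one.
f'(x) = (-2*x*(x + 3) + 1)*exp(-x^2)

Solve f'(x) = 0:
  f'(x) = (-2*x^2 - 6*x + 1)·exp(-x^2) and exp(-x^2) > 0 for every x, so f'(x) = 0 ⇔ -2*x^2 - 6*x + 1 = 0.
  2*x^2 + 6*x - 1 = 0 has no rational roots; quadratic formula: x = (-6 ± √44)/4.
  ⇒ x = -sqrt(11)/2 - 3/2 ≈ -3.1583, -3/2 + sqrt(11)/2 ≈ 0.1583

f''(x) = 2*(2*x^2*(x + 3) - 3*x - 3)*exp(-x^2)
Second-derivative test at each critical point:
  f''(-3.1583) = 3.088e-04 > 0 → local minimum
  f''(0.1583) = -6.4691 < 0 → local maximum

Critical points: x = -sqrt(11)/2 - 3/2 ≈ -3.1583 (local minimum); x = -3/2 + sqrt(11)/2 ≈ 0.1583 (local maximum)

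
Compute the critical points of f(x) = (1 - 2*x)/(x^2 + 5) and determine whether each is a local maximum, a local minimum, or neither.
f'(x) = 2*(x^2 - x - 5)/(x^4 + 10*x^2 + 25)

Solve f'(x) = 0:
  f'(x) = 2*(x^2 - x - 5)/(x^2 + 5)^2; the denominator is positive wherever f is defined, so f'(x) = 0 ⇔ 2*x^2 - 2*x - 10 = 0.
  Factor: 2*x^2 - 2*x - 10 = 2*(x^2 - x - 5); x^2 - x - 5 = 0 has no rational roots; quadratic formula: x = (1 ± √21)/2.
  ⇒ x = 1/2 - sqrt(21)/2 ≈ -1.7913, 1/2 + sqrt(21)/2 ≈ 2.7913

f''(x) = 2*(4*x^2*(1 - 2*x) + (6*x - 1)*(x^2 + 5))/(x^2 + 5)^3
Second-derivative test at each critical point:
  f''(-1.7913) = -0.1360 < 0 → local maximum
  f''(2.7913) = 0.0560 > 0 → local minimum

Critical points: x = 1/2 - sqrt(21)/2 ≈ -1.7913 (local maximum); x = 1/2 + sqrt(21)/2 ≈ 2.7913 (local minimum)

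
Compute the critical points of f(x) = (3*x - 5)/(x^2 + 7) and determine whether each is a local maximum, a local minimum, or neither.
f'(x) = (-3*x^2 + 10*x + 21)/(x^4 + 14*x^2 + 49)

Solve f'(x) = 0:
  f'(x) = -(3*x^2 - 10*x - 21)/(x^2 + 7)^2; the denominator is positive wherever f is defined, so f'(x) = 0 ⇔ -3*x^2 + 10*x + 21 = 0.
  3*x^2 - 10*x - 21 = 0 has no rational roots; quadratic formula: x = (10 ± √352)/6.
  ⇒ x = 5/3 - 2*sqrt(22)/3 ≈ -1.4603, 5/3 + 2*sqrt(22)/3 ≈ 4.7936

f''(x) = 2*(4*x^2*(3*x - 5) + (5 - 9*x)*(x^2 + 7))/(x^2 + 7)^3
Second-derivative test at each critical point:
  f''(-1.4603) = 0.2250 > 0 → local minimum
  f''(4.7936) = -0.0209 < 0 → local maximum

Critical points: x = 5/3 - 2*sqrt(22)/3 ≈ -1.4603 (local minimum); x = 5/3 + 2*sqrt(22)/3 ≈ 4.7936 (local maximum)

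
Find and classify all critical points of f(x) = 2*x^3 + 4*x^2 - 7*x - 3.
f'(x) = 6*x^2 + 8*x - 7

Solve f'(x) = 0:
  6*x^2 + 8*x - 7 = 0 has no rational roots; quadratic formula: x = (-8 ± √232)/12.
  ⇒ x = -sqrt(58)/6 - 2/3 ≈ -1.9360, -2/3 + sqrt(58)/6 ≈ 0.6026

f''(x) = 12*x + 8
Second-derivative test at each critical point:
  f''(-1.9360) = -15.2315 < 0 → local maximum
  f''(0.6026) = 15.2315 > 0 → local minimum

Critical points: x = -sqrt(58)/6 - 2/3 ≈ -1.9360 (local maximum); x = -2/3 + sqrt(58)/6 ≈ 0.6026 (local minimum)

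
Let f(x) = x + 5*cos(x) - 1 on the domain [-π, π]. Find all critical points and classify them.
f'(x) = 1 - 5*sin(x)

Solve f'(x) = 0 on [-π, π]:
  f'(x) = 0 ⇔ sin(x) = 1/5, i.e. x = arcsin(1/5) + 2nπ or x = π − arcsin(1/5) + 2nπ; keep the solutions lying in [-π, π].
  ⇒ x = asin(1/5) ≈ 0.2014, pi - asin(1/5) ≈ 2.9402

f''(x) = -5*cos(x)
Second-derivative test at each critical point:
  f''(0.2014) = -4.8990 < 0 → local maximum
  f''(2.9402) = 4.8990 > 0 → local minimum

Critical points: x = asin(1/5) ≈ 0.2014 (local maximum); x = pi - asin(1/5) ≈ 2.9402 (local minimum)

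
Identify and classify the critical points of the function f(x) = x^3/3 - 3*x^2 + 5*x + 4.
f'(x) = x^2 - 6*x + 5

Solve f'(x) = 0:
  Factor: x^2 - 6*x + 5 = (x - 5)*(x - 1) = 0.
  ⇒ x = 1, 5

f''(x) = 2*x - 6
Second-derivative test at each critical point:
  f''(1) = -4 < 0 → local maximum
  f''(5) = 4 > 0 → local minimum

Critical points: x = 1 (local maximum); x = 5 (local minimum)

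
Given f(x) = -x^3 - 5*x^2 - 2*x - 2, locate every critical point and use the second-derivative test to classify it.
f'(x) = -3*x^2 - 10*x - 2

Solve f'(x) = 0:
  3*x^2 + 10*x + 2 = 0 has no rational roots; quadratic formula: x = (-10 ± √76)/6.
  ⇒ x = -5/3 - sqrt(19)/3 ≈ -3.1196, -5/3 + sqrt(19)/3 ≈ -0.2137

f''(x) = -6*x - 10
Second-derivative test at each critical point:
  f''(-3.1196) = 8.7178 > 0 → local minimum
  f''(-0.2137) = -8.7178 < 0 → local maximum

Critical points: x = -5/3 - sqrt(19)/3 ≈ -3.1196 (local minimum); x = -5/3 + sqrt(19)/3 ≈ -0.2137 (local maximum)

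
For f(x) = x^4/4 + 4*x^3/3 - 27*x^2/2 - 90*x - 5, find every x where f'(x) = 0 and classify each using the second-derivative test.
f'(x) = x^3 + 4*x^2 - 27*x - 90

Solve f'(x) = 0:
  Factor: x^3 + 4*x^2 - 27*x - 90 = (x - 5)*(x + 3)*(x + 6) = 0.
  ⇒ x = -6, -3, 5

f''(x) = 3*x^2 + 8*x - 27
Second-derivative test at each critical point:
  f''(-6) = 33 > 0 → local minimum
  f''(-3) = -24 < 0 → local maximum
  f''(5) = 88 > 0 → local minimum

Critical points: x = -6 (local minimum); x = -3 (local maximum); x = 5 (local minimum)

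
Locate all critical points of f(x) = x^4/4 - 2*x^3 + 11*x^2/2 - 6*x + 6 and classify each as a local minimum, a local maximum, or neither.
f'(x) = x^3 - 6*x^2 + 11*x - 6

Solve f'(x) = 0:
  Factor: x^3 - 6*x^2 + 11*x - 6 = (x - 3)*(x - 2)*(x - 1) = 0.
  ⇒ x = 1, 2, 3

f''(x) = 3*x^2 - 12*x + 11
Second-derivative test at each critical point:
  f''(1) = 2 > 0 → local minimum
  f''(2) = -1 < 0 → local maximum
  f''(3) = 2 > 0 → local minimum

Critical points: x = 1 (local minimum); x = 2 (local maximum); x = 3 (local minimum)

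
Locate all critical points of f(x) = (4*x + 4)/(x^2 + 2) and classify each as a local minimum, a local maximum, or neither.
f'(x) = 4*(x^2 - 2*x*(x + 1) + 2)/(x^2 + 2)^2

Solve f'(x) = 0:
  f'(x) = -4*(x^2 + 2*x - 2)/(x^2 + 2)^2; the denominator is positive wherever f is defined, so f'(x) = 0 ⇔ -4*x^2 - 8*x + 8 = 0.
  Factor: -4*x^2 - 8*x + 8 = -4*(x^2 + 2*x - 2); x^2 + 2*x - 2 = 0 has no rational roots; quadratic formula: x = (-2 ± √12)/2.
  ⇒ x = -sqrt(3) - 1 ≈ -2.7321, -1 + sqrt(3) ≈ 0.7321

f''(x) = 8*(4*x^2*(x + 1) - (3*x + 1)*(x^2 + 2))/(x^2 + 2)^3
Second-derivative test at each critical point:
  f''(-2.7321) = 0.1547 > 0 → local minimum
  f''(0.7321) = -2.1547 < 0 → local maximum

Critical points: x = -sqrt(3) - 1 ≈ -2.7321 (local minimum); x = -1 + sqrt(3) ≈ 0.7321 (local maximum)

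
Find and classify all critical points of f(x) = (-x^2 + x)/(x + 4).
f'(x) = (-x^2 - 8*x + 4)/(x^2 + 8*x + 16)

Solve f'(x) = 0:
  f'(x) = -(x^2 + 8*x - 4)/(x + 4)^2; the denominator is positive wherever f is defined, so f'(x) = 0 ⇔ -x^2 - 8*x + 4 = 0.
  x^2 + 8*x - 4 = 0 has no rational roots; quadratic formula: x = (-8 ± √80)/2.
  ⇒ x = -2*sqrt(5) - 4 ≈ -8.4721, -4 + 2*sqrt(5) ≈ 0.4721

f''(x) = -40/(x^3 + 12*x^2 + 48*x + 64)
Second-derivative test at each critical point:
  f''(-8.4721) = 0.4472 > 0 → local minimum
  f''(0.4721) = -0.4472 < 0 → local maximum

Critical points: x = -2*sqrt(5) - 4 ≈ -8.4721 (local minimum); x = -4 + 2*sqrt(5) ≈ 0.4721 (local maximum)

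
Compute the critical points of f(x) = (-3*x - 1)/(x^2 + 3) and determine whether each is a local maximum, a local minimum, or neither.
f'(x) = (3*x^2 + 2*x - 9)/(x^4 + 6*x^2 + 9)

Solve f'(x) = 0:
  f'(x) = (3*x^2 + 2*x - 9)/(x^2 + 3)^2; the denominator is positive wherever f is defined, so f'(x) = 0 ⇔ 3*x^2 + 2*x - 9 = 0.
  3*x^2 + 2*x - 9 = 0 has no rational roots; quadratic formula: x = (-2 ± √112)/6.
  ⇒ x = -2*sqrt(7)/3 - 1/3 ≈ -2.0972, -1/3 + 2*sqrt(7)/3 ≈ 1.4305

f''(x) = 2*(-4*x^2*(3*x + 1) + (9*x + 1)*(x^2 + 3))/(x^2 + 3)^3
Second-derivative test at each critical point:
  f''(-2.0972) = -0.1934 < 0 → local maximum
  f''(1.4305) = 0.4156 > 0 → local minimum

Critical points: x = -2*sqrt(7)/3 - 1/3 ≈ -2.0972 (local maximum); x = -1/3 + 2*sqrt(7)/3 ≈ 1.4305 (local minimum)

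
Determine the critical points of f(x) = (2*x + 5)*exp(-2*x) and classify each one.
f'(x) = 4*(-x - 2)*exp(-2*x)

Solve f'(x) = 0:
  f'(x) = (-4*x - 8)·exp(-2*x) and exp(-2*x) > 0 for every x, so f'(x) = 0 ⇔ -4*x - 8 = 0.
  Factor: -4*x - 8 = -4*(x + 2) = 0.
  ⇒ x = -2

f''(x) = 4*(2*x + 3)*exp(-2*x)
Second-derivative test at each critical point:
  f''(-2) = -218.3926 < 0 → local maximum

Critical points: x = -2 (local maximum)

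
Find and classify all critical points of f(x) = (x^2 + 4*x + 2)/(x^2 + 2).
f'(x) = 4*(2 - x^2)/(x^4 + 4*x^2 + 4)

Solve f'(x) = 0:
  f'(x) = -4*(x^2 - 2)/(x^2 + 2)^2; the denominator is positive wherever f is defined, so f'(x) = 0 ⇔ 8 - 4*x^2 = 0.
  Factor: 8 - 4*x^2 = -4*(x^2 - 2); x^2 - 2 = 0 has no rational roots; quadratic formula: x = (0 ± √8)/2.
  ⇒ x = -sqrt(2) ≈ -1.4142, sqrt(2) ≈ 1.4142

f''(x) = 8*x*(x^2 - 6)/(x^6 + 6*x^4 + 12*x^2 + 8)
Second-derivative test at each critical point:
  f''(-1.4142) = 0.7071 > 0 → local minimum
  f''(1.4142) = -0.7071 < 0 → local maximum

Critical points: x = -sqrt(2) ≈ -1.4142 (local minimum); x = sqrt(2) ≈ 1.4142 (local maximum)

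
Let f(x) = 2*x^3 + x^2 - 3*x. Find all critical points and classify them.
f'(x) = 6*x^2 + 2*x - 3

Solve f'(x) = 0:
  6*x^2 + 2*x - 3 = 0 has no rational roots; quadratic formula: x = (-2 ± √76)/12.
  ⇒ x = -sqrt(19)/6 - 1/6 ≈ -0.8931, -1/6 + sqrt(19)/6 ≈ 0.5598

f''(x) = 12*x + 2
Second-derivative test at each critical point:
  f''(-0.8931) = -8.7178 < 0 → local maximum
  f''(0.5598) = 8.7178 > 0 → local minimum

Critical points: x = -sqrt(19)/6 - 1/6 ≈ -0.8931 (local maximum); x = -1/6 + sqrt(19)/6 ≈ 0.5598 (local minimum)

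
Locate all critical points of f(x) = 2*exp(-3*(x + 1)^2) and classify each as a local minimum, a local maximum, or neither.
f'(x) = 12*(-x - 1)*exp(-3*(x + 1)^2)

Solve f'(x) = 0:
  f'(x) = (-12*x - 12)·exp(-3*(x + 1)^2) and exp(-3*(x + 1)^2) > 0 for every x, so f'(x) = 0 ⇔ -12*x - 12 = 0.
  Factor: -12*x - 12 = -12*(x + 1) = 0.
  ⇒ x = -1

f''(x) = 12*(6*(x + 1)^2 - 1)*exp(-3*(x + 1)^2)
Second-derivative test at each critical point:
  f''(-1) = -12 < 0 → local maximum

Critical points: x = -1 (local maximum)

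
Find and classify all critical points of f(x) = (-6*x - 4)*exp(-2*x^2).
f'(x) = 2*(4*x*(3*x + 2) - 3)*exp(-2*x^2)

Solve f'(x) = 0:
  f'(x) = (24*x^2 + 16*x - 6)·exp(-2*x^2) and exp(-2*x^2) > 0 for every x, so f'(x) = 0 ⇔ 24*x^2 + 16*x - 6 = 0.
  Factor: 24*x^2 + 16*x - 6 = 2*(12*x^2 + 8*x - 3); 12*x^2 + 8*x - 3 = 0 has no rational roots; quadratic formula: x = (-8 ± √208)/24.
  ⇒ x = -sqrt(13)/6 - 1/3 ≈ -0.9343, -1/3 + sqrt(13)/6 ≈ 0.2676

f''(x) = 8*(-12*x^3 - 8*x^2 + 9*x + 2)*exp(-2*x^2)
Second-derivative test at each critical point:
  f''(-0.9343) = -5.0341 < 0 → local maximum
  f''(0.2676) = 24.9957 > 0 → local minimum

Critical points: x = -sqrt(13)/6 - 1/3 ≈ -0.9343 (local maximum); x = -1/3 + sqrt(13)/6 ≈ 0.2676 (local minimum)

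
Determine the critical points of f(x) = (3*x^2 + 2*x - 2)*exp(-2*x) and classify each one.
f'(x) = 2*(-3*x^2 + x + 3)*exp(-2*x)

Solve f'(x) = 0:
  f'(x) = (-6*x^2 + 2*x + 6)·exp(-2*x) and exp(-2*x) > 0 for every x, so f'(x) = 0 ⇔ -6*x^2 + 2*x + 6 = 0.
  Factor: -6*x^2 + 2*x + 6 = -2*(3*x^2 - x - 3); 3*x^2 - x - 3 = 0 has no rational roots; quadratic formula: x = (1 ± √37)/6.
  ⇒ x = 1/6 - sqrt(37)/6 ≈ -0.8471, 1/6 + sqrt(37)/6 ≈ 1.1805

f''(x) = 2*(6*x^2 - 8*x - 5)*exp(-2*x)
Second-derivative test at each critical point:
  f''(-0.8471) = 66.2119 > 0 → local minimum
  f''(1.1805) = -1.1476 < 0 → local maximum

Critical points: x = 1/6 - sqrt(37)/6 ≈ -0.8471 (local minimum); x = 1/6 + sqrt(37)/6 ≈ 1.1805 (local maximum)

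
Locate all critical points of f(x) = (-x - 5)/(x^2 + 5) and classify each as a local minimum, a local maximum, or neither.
f'(x) = (-x^2 + 2*x*(x + 5) - 5)/(x^2 + 5)^2

Solve f'(x) = 0:
  f'(x) = (x^2 + 10*x - 5)/(x^2 + 5)^2; the denominator is positive wherever f is defined, so f'(x) = 0 ⇔ x^2 + 10*x - 5 = 0.
  x^2 + 10*x - 5 = 0 has no rational roots; quadratic formula: x = (-10 ± √120)/2.
  ⇒ x = -sqrt(30) - 5 ≈ -10.4772, -5 + sqrt(30) ≈ 0.4772

f''(x) = 2*(-4*x^2*(x + 5) + (3*x + 5)*(x^2 + 5))/(x^2 + 5)^3
Second-derivative test at each critical point:
  f''(-10.4772) = -0.0008 < 0 → local maximum
  f''(0.4772) = 0.4008 > 0 → local minimum

Critical points: x = -sqrt(30) - 5 ≈ -10.4772 (local maximum); x = -5 + sqrt(30) ≈ 0.4772 (local minimum)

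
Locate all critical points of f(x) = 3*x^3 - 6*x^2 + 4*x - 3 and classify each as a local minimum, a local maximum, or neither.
f'(x) = 9*x^2 - 12*x + 4

Solve f'(x) = 0:
  Factor: 9*x^2 - 12*x + 4 = (3*x - 2)^2 = 0.
  ⇒ x = 2/3

f''(x) = 18*x - 12
Second-derivative test at each critical point:
  f''(2/3) = 0, so the second-derivative test is inconclusive; use the first-derivative test: f'(5/12) = 0.5625, f'(11/12) = 0.5625 — f' is positive on both sides (no sign change) → neither a local maximum nor a local minimum

Critical points: x = 2/3 (neither)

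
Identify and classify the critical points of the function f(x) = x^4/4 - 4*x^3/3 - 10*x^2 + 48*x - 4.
f'(x) = x^3 - 4*x^2 - 20*x + 48

Solve f'(x) = 0:
  Factor: x^3 - 4*x^2 - 20*x + 48 = (x - 6)*(x - 2)*(x + 4) = 0.
  ⇒ x = -4, 2, 6

f''(x) = 3*x^2 - 8*x - 20
Second-derivative test at each critical point:
  f''(-4) = 60 > 0 → local minimum
  f''(2) = -24 < 0 → local maximum
  f''(6) = 40 > 0 → local minimum

Critical points: x = -4 (local minimum); x = 2 (local maximum); x = 6 (local minimum)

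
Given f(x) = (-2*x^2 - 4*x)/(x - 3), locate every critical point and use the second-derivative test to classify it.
f'(x) = 2*(-x^2 + 6*x + 6)/(x^2 - 6*x + 9)

Solve f'(x) = 0:
  f'(x) = -2*(x^2 - 6*x - 6)/(x - 3)^2; the denominator is positive wherever f is defined, so f'(x) = 0 ⇔ -2*x^2 + 12*x + 12 = 0.
  Factor: -2*x^2 + 12*x + 12 = -2*(x^2 - 6*x - 6); x^2 - 6*x - 6 = 0 has no rational roots; quadratic formula: x = (6 ± √60)/2.
  ⇒ x = 3 - sqrt(15) ≈ -0.8730, 3 + sqrt(15) ≈ 6.8730

f''(x) = -60/(x^3 - 9*x^2 + 27*x - 27)
Second-derivative test at each critical point:
  f''(-0.8730) = 1.0328 > 0 → local minimum
  f''(6.8730) = -1.0328 < 0 → local maximum

Critical points: x = 3 - sqrt(15) ≈ -0.8730 (local minimum); x = 3 + sqrt(15) ≈ 6.8730 (local maximum)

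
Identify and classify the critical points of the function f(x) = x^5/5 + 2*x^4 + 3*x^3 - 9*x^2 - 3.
f'(x) = x*(x^3 + 8*x^2 + 9*x - 18)

Solve f'(x) = 0:
  Factor: x^4 + 8*x^3 + 9*x^2 - 18*x = x*(x - 1)*(x + 3)*(x + 6) = 0.
  ⇒ x = -6, -3, 0, 1

f''(x) = 4*x^3 + 24*x^2 + 18*x - 18
Second-derivative test at each critical point:
  f''(-6) = -126 < 0 → local maximum
  f''(-3) = 36 > 0 → local minimum
  f''(0) = -18 < 0 → local maximum
  f''(1) = 28 > 0 → local minimum

Critical points: x = -6 (local maximum); x = -3 (local minimum); x = 0 (local maximum); x = 1 (local minimum)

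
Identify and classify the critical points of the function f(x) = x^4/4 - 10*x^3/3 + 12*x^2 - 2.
f'(x) = x*(x^2 - 10*x + 24)

Solve f'(x) = 0:
  Factor: x^3 - 10*x^2 + 24*x = x*(x - 6)*(x - 4) = 0.
  ⇒ x = 0, 4, 6

f''(x) = 3*x^2 - 20*x + 24
Second-derivative test at each critical point:
  f''(0) = 24 > 0 → local minimum
  f''(4) = -8 < 0 → local maximum
  f''(6) = 12 > 0 → local minimum

Critical points: x = 0 (local minimum); x = 4 (local maximum); x = 6 (local minimum)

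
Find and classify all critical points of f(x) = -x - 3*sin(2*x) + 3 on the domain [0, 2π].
f'(x) = 12*sin(x)^2 - 7

Solve f'(x) = 0 on [0, 2π]:
  f'(x) = 0 ⇔ cos(2*x) = -1/6, i.e. 2*x = ±arccos(-1/6) + 2nπ; keep the solutions lying in [0, 2π].
  ⇒ x = acos(-1/6)/2 ≈ 0.8691, pi - acos(-1/6)/2 ≈ 2.2725, acos(-1/6)/2 + pi ≈ 4.0107, -acos(-1/6)/2 + 2*pi ≈ 5.4141

f''(x) = 12*sin(2*x)
Second-derivative test at each critical point:
  f''(0.8691) = 11.8322 > 0 → local minimum
  f''(2.2725) = -11.8322 < 0 → local maximum
  f''(4.0107) = 11.8322 > 0 → local minimum
  f''(5.4141) = -11.8322 < 0 → local maximum

Critical points: x = acos(-1/6)/2 ≈ 0.8691 (local minimum); x = pi - acos(-1/6)/2 ≈ 2.2725 (local maximum); x = acos(-1/6)/2 + pi ≈ 4.0107 (local minimum); x = -acos(-1/6)/2 + 2*pi ≈ 5.4141 (local maximum)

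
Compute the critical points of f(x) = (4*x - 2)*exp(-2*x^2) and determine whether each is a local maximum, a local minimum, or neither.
f'(x) = 4*(-2*x*(2*x - 1) + 1)*exp(-2*x^2)

Solve f'(x) = 0:
  f'(x) = (-16*x^2 + 8*x + 4)·exp(-2*x^2) and exp(-2*x^2) > 0 for every x, so f'(x) = 0 ⇔ -16*x^2 + 8*x + 4 = 0.
  Factor: -16*x^2 + 8*x + 4 = -4*(4*x^2 - 2*x - 1); 4*x^2 - 2*x - 1 = 0 has no rational roots; quadratic formula: x = (2 ± √20)/8.
  ⇒ x = 1/4 - sqrt(5)/4 ≈ -0.3090, 1/4 + sqrt(5)/4 ≈ 0.8090

f''(x) = 8*(4*x^2*(2*x - 1) - 6*x + 1)*exp(-2*x^2)
Second-derivative test at each critical point:
  f''(-0.3090) = 14.7786 > 0 → local minimum
  f''(0.8090) = -4.8314 < 0 → local maximum

Critical points: x = 1/4 - sqrt(5)/4 ≈ -0.3090 (local minimum); x = 1/4 + sqrt(5)/4 ≈ 0.8090 (local maximum)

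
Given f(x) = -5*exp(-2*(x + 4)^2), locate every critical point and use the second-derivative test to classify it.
f'(x) = 20*(x + 4)*exp(-2*(x + 4)^2)

Solve f'(x) = 0:
  f'(x) = (20*x + 80)·exp(-2*(x + 4)^2) and exp(-2*(x + 4)^2) > 0 for every x, so f'(x) = 0 ⇔ 20*x + 80 = 0.
  Factor: 20*x + 80 = 20*(x + 4) = 0.
  ⇒ x = -4

f''(x) = 20*(1 - 4*(x + 4)^2)*exp(-2*(x + 4)^2)
Second-derivative test at each critical point:
  f''(-4) = 20 > 0 → local minimum

Critical points: x = -4 (local minimum)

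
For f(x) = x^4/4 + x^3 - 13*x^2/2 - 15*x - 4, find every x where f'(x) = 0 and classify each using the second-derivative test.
f'(x) = x^3 + 3*x^2 - 13*x - 15

Solve f'(x) = 0:
  Factor: x^3 + 3*x^2 - 13*x - 15 = (x - 3)*(x + 1)*(x + 5) = 0.
  ⇒ x = -5, -1, 3

f''(x) = 3*x^2 + 6*x - 13
Second-derivative test at each critical point:
  f''(-5) = 32 > 0 → local minimum
  f''(-1) = -16 < 0 → local maximum
  f''(3) = 32 > 0 → local minimum

Critical points: x = -5 (local minimum); x = -1 (local maximum); x = 3 (local minimum)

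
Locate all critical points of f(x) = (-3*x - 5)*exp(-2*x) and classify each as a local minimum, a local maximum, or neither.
f'(x) = (6*x + 7)*exp(-2*x)

Solve f'(x) = 0:
  f'(x) = (6*x + 7)·exp(-2*x) and exp(-2*x) > 0 for every x, so f'(x) = 0 ⇔ 6*x + 7 = 0.
  6*x + 7 = 0.
  ⇒ x = -7/6

f''(x) = 4*(-3*x - 2)*exp(-2*x)
Second-derivative test at each critical point:
  f''(-7/6) = 61.8736 > 0 → local minimum

Critical points: x = -7/6 (local minimum)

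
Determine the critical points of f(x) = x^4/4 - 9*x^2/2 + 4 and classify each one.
f'(x) = x*(x^2 - 9)

Solve f'(x) = 0:
  Factor: x^3 - 9*x = x*(x - 3)*(x + 3) = 0.
  ⇒ x = -3, 0, 3

f''(x) = 3*x^2 - 9
Second-derivative test at each critical point:
  f''(-3) = 18 > 0 → local minimum
  f''(0) = -9 < 0 → local maximum
  f''(3) = 18 > 0 → local minimum

Critical points: x = -3 (local minimum); x = 0 (local maximum); x = 3 (local minimum)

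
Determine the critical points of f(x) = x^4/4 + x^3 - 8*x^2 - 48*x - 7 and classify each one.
f'(x) = x^3 + 3*x^2 - 16*x - 48

Solve f'(x) = 0:
  Factor: x^3 + 3*x^2 - 16*x - 48 = (x - 4)*(x + 3)*(x + 4) = 0.
  ⇒ x = -4, -3, 4

f''(x) = 3*x^2 + 6*x - 16
Second-derivative test at each critical point:
  f''(-4) = 8 > 0 → local minimum
  f''(-3) = -7 < 0 → local maximum
  f''(4) = 56 > 0 → local minimum

Critical points: x = -4 (local minimum); x = -3 (local maximum); x = 4 (local minimum)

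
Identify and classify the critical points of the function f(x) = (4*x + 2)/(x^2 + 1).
f'(x) = 4*(-x^2 - x + 1)/(x^4 + 2*x^2 + 1)

Solve f'(x) = 0:
  f'(x) = -4*(x^2 + x - 1)/(x^2 + 1)^2; the denominator is positive wherever f is defined, so f'(x) = 0 ⇔ -4*x^2 - 4*x + 4 = 0.
  Factor: -4*x^2 - 4*x + 4 = -4*(x^2 + x - 1); x^2 + x - 1 = 0 has no rational roots; quadratic formula: x = (-1 ± √5)/2.
  ⇒ x = -sqrt(5)/2 - 1/2 ≈ -1.6180, -1/2 + sqrt(5)/2 ≈ 0.6180

f''(x) = 4*(4*x^2*(2*x + 1) - (6*x + 1)*(x^2 + 1))/(x^2 + 1)^3
Second-derivative test at each critical point:
  f''(-1.6180) = 0.6833 > 0 → local minimum
  f''(0.6180) = -4.6833 < 0 → local maximum

Critical points: x = -sqrt(5)/2 - 1/2 ≈ -1.6180 (local minimum); x = -1/2 + sqrt(5)/2 ≈ 0.6180 (local maximum)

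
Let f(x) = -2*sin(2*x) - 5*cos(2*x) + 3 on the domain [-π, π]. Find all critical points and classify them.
f'(x) = 10*sin(2*x) - 4*cos(2*x)

Solve f'(x) = 0 on [-π, π]:
  f'(x) = 0 ⇔ -2*cos(2*x) = -5*sin(2*x) ⇔ tan(2*x) = 2/5, i.e. 2*x = arctan(2/5) + nπ; keep the solutions lying in [-π, π].
  ⇒ x = -pi + atan(2/5)/2 ≈ -2.9513, -pi/2 + atan(2/5)/2 ≈ -1.3805, atan(2/5)/2 ≈ 0.1903, atan(2/5)/2 + pi/2 ≈ 1.7610

f''(x) = 8*sin(2*x) + 20*cos(2*x)
Second-derivative test at each critical point:
  f''(-2.9513) = 21.5407 > 0 → local minimum
  f''(-1.3805) = -21.5407 < 0 → local maximum
  f''(0.1903) = 21.5407 > 0 → local minimum
  f''(1.7610) = -21.5407 < 0 → local maximum

Critical points: x = -pi + atan(2/5)/2 ≈ -2.9513 (local minimum); x = -pi/2 + atan(2/5)/2 ≈ -1.3805 (local maximum); x = atan(2/5)/2 ≈ 0.1903 (local minimum); x = atan(2/5)/2 + pi/2 ≈ 1.7610 (local maximum)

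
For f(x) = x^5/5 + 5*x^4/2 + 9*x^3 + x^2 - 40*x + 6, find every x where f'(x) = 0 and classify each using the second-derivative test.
f'(x) = x^4 + 10*x^3 + 27*x^2 + 2*x - 40

Solve f'(x) = 0:
  Factor: x^4 + 10*x^3 + 27*x^2 + 2*x - 40 = (x - 1)*(x + 2)*(x + 4)*(x + 5) = 0.
  ⇒ x = -5, -4, -2, 1

f''(x) = 4*x^3 + 30*x^2 + 54*x + 2
Second-derivative test at each critical point:
  f''(-5) = -18 < 0 → local maximum
  f''(-4) = 10 > 0 → local minimum
  f''(-2) = -18 < 0 → local maximum
  f''(1) = 90 > 0 → local minimum

Critical points: x = -5 (local maximum); x = -4 (local minimum); x = -2 (local maximum); x = 1 (local minimum)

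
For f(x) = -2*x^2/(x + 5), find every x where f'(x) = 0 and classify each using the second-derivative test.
f'(x) = 2*x*(-x - 10)/(x + 5)^2

Solve f'(x) = 0:
  f'(x) = -2*x*(x + 10)/(x + 5)^2; the denominator is positive wherever f is defined, so f'(x) = 0 ⇔ -2*x^2 - 20*x = 0.
  Factor: -2*x^2 - 20*x = -2*x*(x + 10) = 0.
  ⇒ x = -10, 0

f''(x) = -100/(x^3 + 15*x^2 + 75*x + 125)
Second-derivative test at each critical point:
  f''(-10) = 4/5 > 0 → local minimum
  f''(0) = -4/5 < 0 → local maximum

Critical points: x = -10 (local minimum); x = 0 (local maximum)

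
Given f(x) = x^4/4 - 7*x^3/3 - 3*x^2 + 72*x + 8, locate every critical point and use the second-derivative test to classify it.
f'(x) = x^3 - 7*x^2 - 6*x + 72

Solve f'(x) = 0:
  Factor: x^3 - 7*x^2 - 6*x + 72 = (x - 6)*(x - 4)*(x + 3) = 0.
  ⇒ x = -3, 4, 6

f''(x) = 3*x^2 - 14*x - 6
Second-derivative test at each critical point:
  f''(-3) = 63 > 0 → local minimum
  f''(4) = -14 < 0 → local maximum
  f''(6) = 18 > 0 → local minimum

Critical points: x = -3 (local minimum); x = 4 (local maximum); x = 6 (local minimum)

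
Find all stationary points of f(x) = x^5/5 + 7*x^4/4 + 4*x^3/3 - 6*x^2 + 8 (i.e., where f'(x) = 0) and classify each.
f'(x) = x*(x^3 + 7*x^2 + 4*x - 12)

Solve f'(x) = 0:
  Factor: x^4 + 7*x^3 + 4*x^2 - 12*x = x*(x - 1)*(x + 2)*(x + 6) = 0.
  ⇒ x = -6, -2, 0, 1

f''(x) = 4*x^3 + 21*x^2 + 8*x - 12
Second-derivative test at each critical point:
  f''(-6) = -168 < 0 → local maximum
  f''(-2) = 24 > 0 → local minimum
  f''(0) = -12 < 0 → local maximum
  f''(1) = 21 > 0 → local minimum

Critical points: x = -6 (local maximum); x = -2 (local minimum); x = 0 (local maximum); x = 1 (local minimum)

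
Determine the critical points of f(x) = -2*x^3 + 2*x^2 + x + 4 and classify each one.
f'(x) = -6*x^2 + 4*x + 1

Solve f'(x) = 0:
  6*x^2 - 4*x - 1 = 0 has no rational roots; quadratic formula: x = (4 ± √40)/12.
  ⇒ x = 1/3 - sqrt(10)/6 ≈ -0.1937, 1/3 + sqrt(10)/6 ≈ 0.8604

f''(x) = 4 - 12*x
Second-derivative test at each critical point:
  f''(-0.1937) = 6.3246 > 0 → local minimum
  f''(0.8604) = -6.3246 < 0 → local maximum

Critical points: x = 1/3 - sqrt(10)/6 ≈ -0.1937 (local minimum); x = 1/3 + sqrt(10)/6 ≈ 0.8604 (local maximum)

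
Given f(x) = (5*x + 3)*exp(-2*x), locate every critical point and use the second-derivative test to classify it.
f'(x) = (-10*x - 1)*exp(-2*x)

Solve f'(x) = 0:
  f'(x) = (-10*x - 1)·exp(-2*x) and exp(-2*x) > 0 for every x, so f'(x) = 0 ⇔ -10*x - 1 = 0.
  -10*x - 1 = 0.
  ⇒ x = -1/10

f''(x) = 4*(5*x - 2)*exp(-2*x)
Second-derivative test at each critical point:
  f''(-1/10) = -12.2140 < 0 → local maximum

Critical points: x = -1/10 (local maximum)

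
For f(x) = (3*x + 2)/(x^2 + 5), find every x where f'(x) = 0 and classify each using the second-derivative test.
f'(x) = (-3*x^2 - 4*x + 15)/(x^4 + 10*x^2 + 25)

Solve f'(x) = 0:
  f'(x) = -(x + 3)*(3*x - 5)/(x^2 + 5)^2; the denominator is positive wherever f is defined, so f'(x) = 0 ⇔ -3*x^2 - 4*x + 15 = 0.
  Factor: -3*x^2 - 4*x + 15 = -(x + 3)*(3*x - 5) = 0.
  ⇒ x = -3, 5/3

f''(x) = 2*(4*x^2*(3*x + 2) - (9*x + 2)*(x^2 + 5))/(x^2 + 5)^3
Second-derivative test at each critical point:
  f''(-3) = 1/14 > 0 → local minimum
  f''(5/3) = -81/350 < 0 → local maximum

Critical points: x = -3 (local minimum); x = 5/3 (local maximum)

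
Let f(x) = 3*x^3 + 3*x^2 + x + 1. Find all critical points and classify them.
f'(x) = 9*x^2 + 6*x + 1

Solve f'(x) = 0:
  Factor: 9*x^2 + 6*x + 1 = (3*x + 1)^2 = 0.
  ⇒ x = -1/3

f''(x) = 18*x + 6
Second-derivative test at each critical point:
  f''(-1/3) = 0, so the second-derivative test is inconclusive; use the first-derivative test: f'(-7/12) = 0.5625, f'(-1/12) = 0.5625 — f' is positive on both sides (no sign change) → neither a local maximum nor a local minimum

Critical points: x = -1/3 (neither)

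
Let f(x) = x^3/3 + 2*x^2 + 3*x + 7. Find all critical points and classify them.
f'(x) = x^2 + 4*x + 3

Solve f'(x) = 0:
  Factor: x^2 + 4*x + 3 = (x + 1)*(x + 3) = 0.
  ⇒ x = -3, -1

f''(x) = 2*x + 4
Second-derivative test at each critical point:
  f''(-3) = -2 < 0 → local maximum
  f''(-1) = 2 > 0 → local minimum

Critical points: x = -3 (local maximum); x = -1 (local minimum)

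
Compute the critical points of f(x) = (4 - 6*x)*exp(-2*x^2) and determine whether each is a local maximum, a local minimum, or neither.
f'(x) = 2*(4*x*(3*x - 2) - 3)*exp(-2*x^2)

Solve f'(x) = 0:
  f'(x) = (24*x^2 - 16*x - 6)·exp(-2*x^2) and exp(-2*x^2) > 0 for every x, so f'(x) = 0 ⇔ 24*x^2 - 16*x - 6 = 0.
  Factor: 24*x^2 - 16*x - 6 = 2*(12*x^2 - 8*x - 3); 12*x^2 - 8*x - 3 = 0 has no rational roots; quadratic formula: x = (8 ± √208)/24.
  ⇒ x = 1/3 - sqrt(13)/6 ≈ -0.2676, 1/3 + sqrt(13)/6 ≈ 0.9343

f''(x) = 8*(4*x^2*(2 - 3*x) + 9*x - 2)*exp(-2*x^2)
Second-derivative test at each critical point:
  f''(-0.2676) = -24.9957 < 0 → local maximum
  f''(0.9343) = 5.0341 > 0 → local minimum

Critical points: x = 1/3 - sqrt(13)/6 ≈ -0.2676 (local maximum); x = 1/3 + sqrt(13)/6 ≈ 0.9343 (local minimum)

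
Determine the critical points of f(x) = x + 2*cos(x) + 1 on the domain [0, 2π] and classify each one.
f'(x) = 1 - 2*sin(x)

Solve f'(x) = 0 on [0, 2π]:
  f'(x) = 0 ⇔ sin(x) = 1/2, i.e. x = arcsin(1/2) + 2nπ or x = π − arcsin(1/2) + 2nπ; keep the solutions lying in [0, 2π].
  ⇒ x = pi/6 ≈ 0.5236, 5*pi/6 ≈ 2.6180

f''(x) = -2*cos(x)
Second-derivative test at each critical point:
  f''(0.5236) = -1.7321 < 0 → local maximum
  f''(2.6180) = 1.7321 > 0 → local minimum

Critical points: x = pi/6 ≈ 0.5236 (local maximum); x = 5*pi/6 ≈ 2.6180 (local minimum)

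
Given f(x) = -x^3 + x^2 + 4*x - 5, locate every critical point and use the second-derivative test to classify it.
f'(x) = -3*x^2 + 2*x + 4

Solve f'(x) = 0:
  3*x^2 - 2*x - 4 = 0 has no rational roots; quadratic formula: x = (2 ± √52)/6.
  ⇒ x = 1/3 - sqrt(13)/3 ≈ -0.8685, 1/3 + sqrt(13)/3 ≈ 1.5352

f''(x) = 2 - 6*x
Second-derivative test at each critical point:
  f''(-0.8685) = 7.2111 > 0 → local minimum
  f''(1.5352) = -7.2111 < 0 → local maximum

Critical points: x = 1/3 - sqrt(13)/3 ≈ -0.8685 (local minimum); x = 1/3 + sqrt(13)/3 ≈ 1.5352 (local maximum)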